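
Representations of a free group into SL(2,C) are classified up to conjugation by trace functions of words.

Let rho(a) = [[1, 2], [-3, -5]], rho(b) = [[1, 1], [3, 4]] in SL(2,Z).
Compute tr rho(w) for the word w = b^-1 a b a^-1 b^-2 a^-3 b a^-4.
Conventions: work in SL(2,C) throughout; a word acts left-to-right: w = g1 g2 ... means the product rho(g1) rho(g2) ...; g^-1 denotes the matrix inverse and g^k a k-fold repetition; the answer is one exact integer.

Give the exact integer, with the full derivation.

4041776

rho(b^-1) = [[4, -1], [-3, 1]]
... * rho(a) = [[1, 2], [-3, -5]]  ->  [[7, 13], [-6, -11]]
... * rho(b) = [[1, 1], [3, 4]]  ->  [[46, 59], [-39, -50]]
... * rho(a^-1) = [[-5, -2], [3, 1]]  ->  [[-53, -33], [45, 28]]
... * rho(b^-1) = [[4, -1], [-3, 1]]  ->  [[-113, 20], [96, -17]]
... * rho(b^-1) = [[4, -1], [-3, 1]]  ->  [[-512, 133], [435, -113]]
... * rho(a^-1) = [[-5, -2], [3, 1]]  ->  [[2959, 1157], [-2514, -983]]
... * rho(a^-1) = [[-5, -2], [3, 1]]  ->  [[-11324, -4761], [9621, 4045]]
... * rho(a^-1) = [[-5, -2], [3, 1]]  ->  [[42337, 17887], [-35970, -15197]]
... * rho(b) = [[1, 1], [3, 4]]  ->  [[95998, 113885], [-81561, -96758]]
... * rho(a^-1) = [[-5, -2], [3, 1]]  ->  [[-138335, -78111], [117531, 66364]]
... * rho(a^-1) = [[-5, -2], [3, 1]]  ->  [[457342, 198559], [-388563, -168698]]
... * rho(a^-1) = [[-5, -2], [3, 1]]  ->  [[-1691033, -716125], [1436721, 608428]]
... * rho(a^-1) = [[-5, -2], [3, 1]]  ->  [[6306790, 2665941], [-5358321, -2265014]]
tr = 6306790 + -2265014 = 4041776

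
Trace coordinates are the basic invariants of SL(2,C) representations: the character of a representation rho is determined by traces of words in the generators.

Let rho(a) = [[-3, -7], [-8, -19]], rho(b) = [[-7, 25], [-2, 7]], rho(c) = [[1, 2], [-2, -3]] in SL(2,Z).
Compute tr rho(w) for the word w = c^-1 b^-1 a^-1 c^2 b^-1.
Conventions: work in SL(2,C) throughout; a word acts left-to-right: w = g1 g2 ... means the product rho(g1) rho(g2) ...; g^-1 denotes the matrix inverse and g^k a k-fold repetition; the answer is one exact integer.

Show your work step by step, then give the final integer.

rho(c^-1) = [[-3, -2], [2, 1]]
... * rho(b^-1) = [[7, -25], [2, -7]]  ->  [[-25, 89], [16, -57]]
... * rho(a^-1) = [[-19, 7], [8, -3]]  ->  [[1187, -442], [-760, 283]]
... * rho(c) = [[1, 2], [-2, -3]]  ->  [[2071, 3700], [-1326, -2369]]
... * rho(c) = [[1, 2], [-2, -3]]  ->  [[-5329, -6958], [3412, 4455]]
... * rho(b^-1) = [[7, -25], [2, -7]]  ->  [[-51219, 181931], [32794, -116485]]
tr = -51219 + -116485 = -167704

-167704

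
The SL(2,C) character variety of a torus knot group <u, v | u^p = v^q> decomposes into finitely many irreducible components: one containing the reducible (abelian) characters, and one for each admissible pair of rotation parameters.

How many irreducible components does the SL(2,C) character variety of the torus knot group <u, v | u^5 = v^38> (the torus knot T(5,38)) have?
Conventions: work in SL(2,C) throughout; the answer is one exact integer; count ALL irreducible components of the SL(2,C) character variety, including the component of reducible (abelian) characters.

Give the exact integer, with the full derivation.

Gamma = < u, v | u^5 = v^38 > (torus knot T(5,38)); the central element u^5 = v^38 acts as +I or -I in any irreducible SL(2,C) representation.
On an irreducible component, tr(u) is locked at 2*cos(pi*alpha/5) for some alpha in 1..4, and tr(v) at 2*cos(pi*beta/38) for some beta in 1..37.
The two central values (-1)^alpha I and (-1)^beta I must be the same matrix, so alpha and beta share a parity.
Enumerate parity-matched pairs: 2*19 odd-odd plus 2*18 even-even gives 74.
Total: 74 irreducible-character components + 1 reducible (abelian) component = 75.

75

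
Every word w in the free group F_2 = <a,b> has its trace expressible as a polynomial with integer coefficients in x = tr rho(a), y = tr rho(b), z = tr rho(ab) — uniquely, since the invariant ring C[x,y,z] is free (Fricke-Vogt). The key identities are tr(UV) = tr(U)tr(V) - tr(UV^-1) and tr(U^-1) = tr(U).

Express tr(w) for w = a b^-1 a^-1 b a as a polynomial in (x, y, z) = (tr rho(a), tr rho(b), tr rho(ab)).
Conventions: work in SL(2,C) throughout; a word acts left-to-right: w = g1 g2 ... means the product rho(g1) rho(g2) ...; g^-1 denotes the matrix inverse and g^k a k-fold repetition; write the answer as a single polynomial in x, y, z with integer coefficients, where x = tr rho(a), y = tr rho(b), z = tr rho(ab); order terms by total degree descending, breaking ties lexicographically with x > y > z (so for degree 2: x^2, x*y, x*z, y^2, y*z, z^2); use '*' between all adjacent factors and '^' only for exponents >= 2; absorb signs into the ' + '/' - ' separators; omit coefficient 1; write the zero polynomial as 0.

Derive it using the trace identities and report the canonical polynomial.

-x^2*y*z + x^3 + x*y^2 + x*z^2 - 3*x

reduce: tr(b^2 a) = tr(b) * tr(a b) - tr(a) = y*z - x
reduce: tr(b^2) = tr(b) * tr(b) - tr(1) = y^2 - 2
so tr(b a^2 b) = tr(a) * tr(b^2 a) - tr(b^2) = x*y*z - x^2 - y^2 + 2
tr(b a b a) = tr(a b) * tr(a b) - tr(1)   [split at repeated a] = z^2 - 2
tr(b a^2 b a) = tr(a) * tr(b a b a) - tr(b a b) = x*z^2 - y*z - x
tr(a^-1 b a^2 b) = tr(b a^2 b) * tr(a) - tr(b a^2 b a) = x^2*y*z - x^3 - x*y^2 - x*z^2 + y*z + 3*x
tr(a b^-1 a^-1 b a) = tr(a^-1 b a^2) * tr(b) - tr(a^-1 b a^2 b) = -x^2*y*z + x^3 + x*y^2 + x*z^2 - 3*x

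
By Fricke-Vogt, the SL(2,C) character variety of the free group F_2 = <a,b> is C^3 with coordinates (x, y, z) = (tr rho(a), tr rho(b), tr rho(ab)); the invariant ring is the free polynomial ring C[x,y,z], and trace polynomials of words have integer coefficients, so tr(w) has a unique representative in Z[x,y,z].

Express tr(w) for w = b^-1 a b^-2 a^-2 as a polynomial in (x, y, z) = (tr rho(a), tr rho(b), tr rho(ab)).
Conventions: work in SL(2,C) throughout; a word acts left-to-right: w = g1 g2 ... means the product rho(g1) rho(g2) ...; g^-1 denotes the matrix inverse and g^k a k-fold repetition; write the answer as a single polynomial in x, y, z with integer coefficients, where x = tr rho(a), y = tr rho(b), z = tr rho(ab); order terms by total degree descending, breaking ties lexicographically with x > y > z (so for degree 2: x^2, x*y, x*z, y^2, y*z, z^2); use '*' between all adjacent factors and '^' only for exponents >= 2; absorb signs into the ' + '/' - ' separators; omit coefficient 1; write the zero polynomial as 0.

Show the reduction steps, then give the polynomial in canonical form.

apply: trace(a^-1) = trace(a) = x
use: trace(a^-1 b) = trace(b)*trace(a) - trace(b a) = x*y - z
use: trace(b^-1 a^-1) = trace(a^-1)*trace(b) - trace(a^-1 b) = z
apply: trace(b^-2 a^-1) = trace(b^-1 a^-1)*trace(b) - trace(b^-1 a^-1 b) = y*z - x
trace(a b a) = trace(a)*trace(b a) - trace(b) = x*z - y
use: trace(a b a b) = trace(b a)*trace(b a) - trace(1) = z^2 - 2
trace(b^-1 a b a) = trace(a b a)*trace(b) - trace(a b a b) = x*y*z - y^2 - z^2 + 2
trace(b a b^-2 a) = trace(b^-1 a b a)*trace(b) - trace(b^-1 a b a b) = x*y^2*z - y^3 - y*z^2 - x*z + 3*y
apply: trace(b a b^-2 a^-1) = trace(b a b^-2)*trace(a) - trace(b a b^-2 a) = -x*y^2*z + x^2*y + y^3 + y*z^2 - 3*y
trace(a b^-2 a^-2 b) = trace(b a b^-2 a^-1)*trace(a) - trace(b a b^-2) = -x^2*y^2*z + x^3*y + x*y^3 + x*y*z^2 - 4*x*y + z
use: trace(b^-1 a b^-2 a^-2) = trace(a b^-2 a^-2)*trace(b) - trace(a b^-2 a^-2 b) = x^2*y^2*z - x^3*y - x*y^3 - x*y*z^2 + y^2*z + 3*x*y - z

x^2*y^2*z - x^3*y - x*y^3 - x*y*z^2 + y^2*z + 3*x*y - z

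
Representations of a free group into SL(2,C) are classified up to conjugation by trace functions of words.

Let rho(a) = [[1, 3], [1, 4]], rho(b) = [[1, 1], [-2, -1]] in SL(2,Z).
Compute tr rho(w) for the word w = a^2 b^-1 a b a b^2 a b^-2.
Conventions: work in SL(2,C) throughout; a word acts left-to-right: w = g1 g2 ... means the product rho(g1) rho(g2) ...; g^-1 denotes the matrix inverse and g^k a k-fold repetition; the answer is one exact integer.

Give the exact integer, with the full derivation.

rho(a) = [[1, 3], [1, 4]]
... * rho(a) = [[1, 3], [1, 4]]  ->  [[4, 15], [5, 19]]
... * rho(b^-1) = [[-1, -1], [2, 1]]  ->  [[26, 11], [33, 14]]
... * rho(a) = [[1, 3], [1, 4]]  ->  [[37, 122], [47, 155]]
... * rho(b) = [[1, 1], [-2, -1]]  ->  [[-207, -85], [-263, -108]]
... * rho(a) = [[1, 3], [1, 4]]  ->  [[-292, -961], [-371, -1221]]
... * rho(b) = [[1, 1], [-2, -1]]  ->  [[1630, 669], [2071, 850]]
... * rho(b) = [[1, 1], [-2, -1]]  ->  [[292, 961], [371, 1221]]
... * rho(a) = [[1, 3], [1, 4]]  ->  [[1253, 4720], [1592, 5997]]
... * rho(b^-1) = [[-1, -1], [2, 1]]  ->  [[8187, 3467], [10402, 4405]]
... * rho(b^-1) = [[-1, -1], [2, 1]]  ->  [[-1253, -4720], [-1592, -5997]]
tr = -1253 + -5997 = -7250

-7250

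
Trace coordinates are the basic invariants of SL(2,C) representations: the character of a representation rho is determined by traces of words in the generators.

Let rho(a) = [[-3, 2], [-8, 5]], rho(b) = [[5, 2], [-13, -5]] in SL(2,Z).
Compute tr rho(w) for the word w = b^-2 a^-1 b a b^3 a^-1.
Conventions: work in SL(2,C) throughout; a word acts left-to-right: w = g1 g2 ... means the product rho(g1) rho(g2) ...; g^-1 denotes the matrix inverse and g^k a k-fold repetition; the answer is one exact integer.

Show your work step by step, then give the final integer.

rho(b^-1) = [[-5, -2], [13, 5]]
... * rho(b^-1) = [[-5, -2], [13, 5]]  ->  [[-1, 0], [0, -1]]
... * rho(a^-1) = [[5, -2], [8, -3]]  ->  [[-5, 2], [-8, 3]]
... * rho(b) = [[5, 2], [-13, -5]]  ->  [[-51, -20], [-79, -31]]
... * rho(a) = [[-3, 2], [-8, 5]]  ->  [[313, -202], [485, -313]]
... * rho(b) = [[5, 2], [-13, -5]]  ->  [[4191, 1636], [6494, 2535]]
... * rho(b) = [[5, 2], [-13, -5]]  ->  [[-313, 202], [-485, 313]]
... * rho(b) = [[5, 2], [-13, -5]]  ->  [[-4191, -1636], [-6494, -2535]]
... * rho(a^-1) = [[5, -2], [8, -3]]  ->  [[-34043, 13290], [-52750, 20593]]
tr = -34043 + 20593 = -13450

-13450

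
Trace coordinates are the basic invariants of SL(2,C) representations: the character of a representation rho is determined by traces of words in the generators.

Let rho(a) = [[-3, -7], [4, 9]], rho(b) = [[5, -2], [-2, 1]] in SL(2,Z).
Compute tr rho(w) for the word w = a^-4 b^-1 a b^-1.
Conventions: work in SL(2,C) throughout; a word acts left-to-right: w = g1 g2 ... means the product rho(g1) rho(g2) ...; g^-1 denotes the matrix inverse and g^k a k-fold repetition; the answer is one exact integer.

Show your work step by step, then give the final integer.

rho(a^-1) = [[9, 7], [-4, -3]]
... * rho(a^-1) = [[9, 7], [-4, -3]]  ->  [[53, 42], [-24, -19]]
... * rho(a^-1) = [[9, 7], [-4, -3]]  ->  [[309, 245], [-140, -111]]
... * rho(a^-1) = [[9, 7], [-4, -3]]  ->  [[1801, 1428], [-816, -647]]
... * rho(b^-1) = [[1, 2], [2, 5]]  ->  [[4657, 10742], [-2110, -4867]]
... * rho(a) = [[-3, -7], [4, 9]]  ->  [[28997, 64079], [-13138, -29033]]
... * rho(b^-1) = [[1, 2], [2, 5]]  ->  [[157155, 378389], [-71204, -171441]]
tr = 157155 + -171441 = -14286

-14286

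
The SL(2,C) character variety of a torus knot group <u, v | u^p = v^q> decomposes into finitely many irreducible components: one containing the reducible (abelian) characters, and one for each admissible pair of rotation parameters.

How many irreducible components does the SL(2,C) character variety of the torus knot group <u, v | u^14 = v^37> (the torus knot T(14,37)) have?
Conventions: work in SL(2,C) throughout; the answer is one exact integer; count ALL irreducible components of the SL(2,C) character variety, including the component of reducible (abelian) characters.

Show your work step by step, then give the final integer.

Gamma = < u, v | u^14 = v^37 > (torus knot T(14,37)); the central element u^14 = v^37 acts as +I or -I in any irreducible SL(2,C) representation.
So on each irreducible component the traces are pinned: tr(u) = 2*cos(pi*alpha/14) with 1 <= alpha <= 13, tr(v) = 2*cos(pi*beta/37) with 1 <= beta <= 36.
Consistency of u^14 = (-1)^alpha I with v^37 = (-1)^beta I forces alpha = beta (mod 2).
Counting: 7 odd alphas x 18 odd betas + 6 even alphas x 18 even betas = 126 + 108 = 234.
components with irreducible characters: 234; plus the single component of reducible (abelian) characters: total 235.

235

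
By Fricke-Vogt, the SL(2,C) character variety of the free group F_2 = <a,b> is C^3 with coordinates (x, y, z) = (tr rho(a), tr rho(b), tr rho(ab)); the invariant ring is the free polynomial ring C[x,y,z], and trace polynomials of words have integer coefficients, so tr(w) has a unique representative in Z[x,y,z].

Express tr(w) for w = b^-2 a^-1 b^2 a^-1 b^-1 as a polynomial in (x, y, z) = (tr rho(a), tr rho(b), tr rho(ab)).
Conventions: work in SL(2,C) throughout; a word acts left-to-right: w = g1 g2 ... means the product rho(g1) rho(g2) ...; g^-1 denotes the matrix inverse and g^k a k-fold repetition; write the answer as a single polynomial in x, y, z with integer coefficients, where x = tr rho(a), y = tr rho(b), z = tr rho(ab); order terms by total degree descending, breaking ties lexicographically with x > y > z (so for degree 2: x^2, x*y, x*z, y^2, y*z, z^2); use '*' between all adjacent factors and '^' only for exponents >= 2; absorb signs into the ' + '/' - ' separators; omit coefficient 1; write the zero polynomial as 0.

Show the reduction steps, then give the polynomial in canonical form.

so tr(a^-1) = tr(a) = x
reduce: tr(a^-1 b) = tr(b) tr(a) - tr(b a) = x*y - z
tr(a^-1 b^-1) = tr(a^-1) tr(b) - tr(a^-1 b) = z
tr(b^2) = tr(b) tr(b) - tr(1) = y^2 - 2
so tr(b a b) = tr(b) tr(a b) - tr(a) = y*z - x
reduce: tr(b a b^2) = tr(b) tr(b a b) - tr(b a) = y^2*z - x*y - z
reduce: tr(a b a b) = tr(b a) tr(b a) - tr(1) = z^2 - 2
tr(a b a) = tr(a) tr(b a) - tr(b) = x*z - y
tr(b a b^2 a) = tr(b) tr(a b a b) - tr(a b a) = y*z^2 - x*z - y
so tr(a b^2 a^-1 b) = tr(b a b^2) tr(a) - tr(b a b^2 a) = x*y^2*z - x^2*y - y*z^2 + y
reduce: tr(a b^2 a^-1 b^-1) = tr(a b^2 a^-1) tr(b) - tr(a b^2 a^-1 b) = -x*y^2*z + x^2*y + y^3 + y*z^2 - 3*y
tr(b^-2 a b^2 a^-1) = tr(a b^2 a^-1 b^-1) tr(b) - tr(a b^2 a^-1) = -x*y^3*z + x^2*y^2 + y^4 + y^2*z^2 - 4*y^2 + 2
so tr(b^2 a^-1 b^-3 a) = tr(b^-2 a b^2 a^-1) tr(b) - tr(b^-2 a b^2 a^-1 b) = -x*y^4*z + x^2*y^3 + y^5 + y^3*z^2 + x*y^2*z - x^2*y - 5*y^3 - y*z^2 + 5*y
tr(b^-2 a^-1 b^2 a^-1 b^-1) = tr(b^2 a^-1 b^-3) tr(a) - tr(b^2 a^-1 b^-3 a) = x*y^4*z - x^2*y^3 - y^5 - y^3*z^2 - x*y^2*z + x^2*y + 5*y^3 + y*z^2 + x*z - 5*y

x*y^4*z - x^2*y^3 - y^5 - y^3*z^2 - x*y^2*z + x^2*y + 5*y^3 + y*z^2 + x*z - 5*y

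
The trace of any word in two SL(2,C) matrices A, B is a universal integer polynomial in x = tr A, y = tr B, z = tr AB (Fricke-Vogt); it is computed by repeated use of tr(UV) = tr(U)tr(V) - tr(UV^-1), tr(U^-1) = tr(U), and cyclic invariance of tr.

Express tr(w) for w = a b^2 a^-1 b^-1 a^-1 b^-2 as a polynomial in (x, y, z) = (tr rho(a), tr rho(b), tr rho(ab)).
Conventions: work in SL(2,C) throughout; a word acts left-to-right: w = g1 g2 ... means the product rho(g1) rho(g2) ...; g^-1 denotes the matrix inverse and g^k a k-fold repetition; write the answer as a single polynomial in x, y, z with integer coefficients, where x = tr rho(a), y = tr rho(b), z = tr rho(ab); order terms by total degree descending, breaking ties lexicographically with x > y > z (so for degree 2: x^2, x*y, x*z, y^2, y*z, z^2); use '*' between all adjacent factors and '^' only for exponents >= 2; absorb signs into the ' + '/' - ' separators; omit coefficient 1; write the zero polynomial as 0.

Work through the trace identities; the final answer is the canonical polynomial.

use: tr(b^2) = tr(b) * tr(b) - tr(1) = y^2 - 2
tr(b^2 a) = tr(b) * tr(a b) - tr(a) = y*z - x
apply: tr(b^2 a^-1) = tr(b^2) * tr(a) - tr(b^2 a) = x*y^2 - y*z - x
use: tr(b a b^2) = tr(b) * tr(b a b) - tr(b a) = y^2*z - x*y - z
apply: tr(a b a b) = tr(b a) * tr(b a) - tr(1)   [split at repeated b] = z^2 - 2
tr(a b a) = tr(a) * tr(b a) - tr(b) = x*z - y
tr(b a b^2 a) = tr(b) * tr(a b a b) - tr(a b a) = y*z^2 - x*z - y
apply: tr(a^-1 b a b^2) = tr(b a b^2) * tr(a) - tr(b a b^2 a) = x*y^2*z - x^2*y - y*z^2 + y
apply: tr(a b^2 a^-2 b) = tr(a^-1 b a b^2) * tr(a) - tr(a^-1 b a b^2 a) = x^2*y^2*z - x^3*y - x*y*z^2 - y^2*z + 2*x*y + z
tr(a^-1 b^-1 a b^2 a^-1) = tr(a b^2 a^-2) * tr(b) - tr(a b^2 a^-2 b) = -x^2*y^2*z + x^3*y + x*y^3 + x*y*z^2 - 3*x*y - z
tr(a^2) = tr(a) * tr(a) - tr(1) = x^2 - 2
tr(b a^2 b) = tr(b) * tr(a^2 b) - tr(a^2) = x*y*z - x^2 - y^2 + 2
tr(a b^3 a) = tr(b) * tr(b a^2 b) - tr(b a^2) = x*y^2*z - x^2*y - y^3 - x*z + 3*y
tr(a b^3 a b) = tr(b) * tr(b a b a b) - tr(b a b a) = y^2*z^2 - x*y*z - y^2 - z^2 + 2
tr(b^-1 a b^3 a) = tr(a b^3 a) * tr(b) - tr(a b^3 a b) = x*y^3*z - x^2*y^2 - y^4 - y^2*z^2 + 4*y^2 + z^2 - 2
tr(b a^-1 b^-1 a b^2) = tr(b^-1 a b^3) * tr(a) - tr(b^-1 a b^3 a) = -x*y^3*z + x^2*y^2 + y^4 + y^2*z^2 + x*y*z - x^2 - 4*y^2 - z^2 + 2
use: tr(b a b^2 a b) = tr(b) * tr(a b^2 a b) - tr(a b^2 a) = y^2*z^2 - 2*x*y*z + x^2 - 2
tr(a b a b a b) = tr(a b) * tr(a b a b) - tr(a^-1 b^-1)   [split at repeated a] = z^3 - 3*z
tr(a b a b a) = tr(a) * tr(b a b a) - tr(b a b) = x*z^2 - y*z - x
apply: tr(b a b^2 a b a) = tr(b) * tr(a b a b a b) - tr(a b a b a) = y*z^3 - x*z^2 - 2*y*z + x
use: tr(a b^2 a b a^-1 b) = tr(b a b^2 a b) * tr(a) - tr(b a b^2 a b a) = x*y^2*z^2 - 2*x^2*y*z - y*z^3 + x^3 + x*z^2 + 2*y*z - 3*x
apply: tr(b a^-1 b^-1 a b^2 a) = tr(a b^2 a b a^-1) * tr(b) - tr(a b^2 a b a^-1 b) = -x*y^2*z^2 + 2*x^2*y*z + y^3*z + y*z^3 - x^3 - x*y^2 - x*z^2 - 3*y*z + 3*x
tr(a^-1 b^-1 a b^2 a^-1 b) = tr(b a^-1 b^-1 a b^2) * tr(a) - tr(b a^-1 b^-1 a b^2 a) = -x^2*y^3*z + x^3*y^2 + x*y^4 + 2*x*y^2*z^2 - x^2*y*z - y^3*z - y*z^3 - 3*x*y^2 + 3*y*z - x
tr(a b^2 a^-1 b^-1 a^-1 b^-1) = tr(a^-1 b^-1 a b^2 a^-1) * tr(b) - tr(a^-1 b^-1 a b^2 a^-1 b) = -x*y^2*z^2 + x^2*y*z + y^3*z + y*z^3 - 4*y*z + x
use: tr(b a^-1) = tr(b) * tr(a) - tr(b a) = x*y - z
apply: tr(a b^2 a^-1 b^-1 a^-1 b^-2) = tr(a b^2 a^-1 b^-1 a^-1 b^-1) * tr(b) - tr(a b^2 a^-1 b^-1 a^-1) = -x*y^3*z^2 + x^2*y^2*z + y^4*z + y^2*z^3 - 4*y^2*z + z

-x*y^3*z^2 + x^2*y^2*z + y^4*z + y^2*z^3 - 4*y^2*z + z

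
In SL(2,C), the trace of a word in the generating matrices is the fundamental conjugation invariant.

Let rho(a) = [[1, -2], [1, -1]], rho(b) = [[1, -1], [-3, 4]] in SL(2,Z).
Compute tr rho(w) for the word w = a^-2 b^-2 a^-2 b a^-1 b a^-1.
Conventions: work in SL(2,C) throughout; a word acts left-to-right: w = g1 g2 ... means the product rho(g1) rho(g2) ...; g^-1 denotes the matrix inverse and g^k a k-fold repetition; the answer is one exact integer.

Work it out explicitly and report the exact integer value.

rho(a^-1) = [[-1, 2], [-1, 1]]
... * rho(a^-1) = [[-1, 2], [-1, 1]]  ->  [[-1, 0], [0, -1]]
... * rho(b^-1) = [[4, 1], [3, 1]]  ->  [[-4, -1], [-3, -1]]
... * rho(b^-1) = [[4, 1], [3, 1]]  ->  [[-19, -5], [-15, -4]]
... * rho(a^-1) = [[-1, 2], [-1, 1]]  ->  [[24, -43], [19, -34]]
... * rho(a^-1) = [[-1, 2], [-1, 1]]  ->  [[19, 5], [15, 4]]
... * rho(b) = [[1, -1], [-3, 4]]  ->  [[4, 1], [3, 1]]
... * rho(a^-1) = [[-1, 2], [-1, 1]]  ->  [[-5, 9], [-4, 7]]
... * rho(b) = [[1, -1], [-3, 4]]  ->  [[-32, 41], [-25, 32]]
... * rho(a^-1) = [[-1, 2], [-1, 1]]  ->  [[-9, -23], [-7, -18]]
tr = -9 + -18 = -27

-27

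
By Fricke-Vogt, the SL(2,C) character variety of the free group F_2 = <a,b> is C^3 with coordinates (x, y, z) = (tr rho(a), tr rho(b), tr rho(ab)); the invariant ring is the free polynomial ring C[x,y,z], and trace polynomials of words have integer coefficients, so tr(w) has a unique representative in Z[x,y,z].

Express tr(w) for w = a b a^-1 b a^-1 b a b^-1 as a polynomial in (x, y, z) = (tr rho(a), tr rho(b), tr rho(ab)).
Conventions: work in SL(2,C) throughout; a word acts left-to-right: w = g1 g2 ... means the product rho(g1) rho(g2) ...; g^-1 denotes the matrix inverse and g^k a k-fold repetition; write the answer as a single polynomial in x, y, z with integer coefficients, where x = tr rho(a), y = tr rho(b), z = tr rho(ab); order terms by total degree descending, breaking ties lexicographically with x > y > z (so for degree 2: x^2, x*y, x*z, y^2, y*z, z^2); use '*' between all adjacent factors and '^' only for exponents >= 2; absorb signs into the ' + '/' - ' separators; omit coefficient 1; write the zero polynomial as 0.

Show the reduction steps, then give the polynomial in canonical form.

x^3*y^3*z - x^4*y^2 - x^2*y^4 - 3*x^2*y^2*z^2 + 2*x^3*y*z + 2*x*y^3*z + 3*x*y*z^3 + 4*x^2*y^2 - x^2*z^2 - y^2*z^2 - z^4 - 8*x*y*z + y^2 + 4*z^2 - 2

next, tr(a^2 b) = tr(a)*tr(b a) - tr(b) = x*z - y
tr(a^2) = tr(a)*tr(a) - tr(1) = x^2 - 2
tr(a^2 b^2) = tr(b)*tr(a^2 b) - tr(a^2) = x*y*z - x^2 - y^2 + 2
and tr(b^2 a^2 b) = tr(b)*tr(a^2 b^2) - tr(a^2 b) = x*y^2*z - x^2*y - y^3 - x*z + 3*y
tr(b a b a) = tr(a b)*tr(a b) - tr(1) = z^2 - 2
and tr(b a b) = tr(b)*tr(a b) - tr(a) = y*z - x
tr(a^2 b a b) = tr(a)*tr(b a b a) - tr(b a b) = x*z^2 - y*z - x
and tr(a^2 b a) = tr(a)*tr(b a^2) - tr(b a) = x^2*z - x*y - z
tr(b^2 a^2 b a) = tr(b)*tr(a^2 b a b) - tr(a^2 b a) = x*y*z^2 - x^2*z - y^2*z + z
tr(b a^2 b a^-1 b) = tr(b^2 a^2 b)*tr(a) - tr(b^2 a^2 b a) = x^2*y^2*z - x^3*y - x*y^3 - x*y*z^2 + y^2*z + 3*x*y - z
tr(b^2 a b a) = tr(b)*tr(a b a b) - tr(a b a) = y*z^2 - x*z - y
tr(b^2 a b) = tr(b)*tr(a b^2) - tr(a b) = y^2*z - x*y - z
next, tr(b a b a^2 b) = tr(a)*tr(b^2 a b a) - tr(b^2 a b) = x*y*z^2 - x^2*z - y^2*z + z
and tr(b a b a b a) = tr(a b a b)*tr(a b) - tr(b a) = z^3 - 3*z
next, tr(b a b a^2 b a) = tr(a)*tr(b a b a b a) - tr(b a b a b) = x*z^3 - y*z^2 - 2*x*z + y
next, tr(b a^2 b a^-1 b a) = tr(b a b a^2 b)*tr(a) - tr(b a b a^2 b a) = x^2*y*z^2 - x^3*z - x*y^2*z - x*z^3 + y*z^2 + 3*x*z - y
tr(a b a^-1 b a^-1 b a) = tr(b a^2 b a^-1 b)*tr(a) - tr(b a^2 b a^-1 b a) = x^3*y^2*z - x^4*y - x^2*y^3 - 2*x^2*y*z^2 + x^3*z + 2*x*y^2*z + x*z^3 + 3*x^2*y - y*z^2 - 4*x*z + y
tr(b^2 a b a b) = tr(b)*tr(a b a b^2) - tr(a b a b) = y^2*z^2 - x*y*z - y^2 - z^2 + 2
and tr(b^2 a b a b a) = tr(b)*tr(a b a b a b) - tr(a b a b a) = y*z^3 - x*z^2 - 2*y*z + x
tr(b a b a b a^-1 b) = tr(b^2 a b a b)*tr(a) - tr(b^2 a b a b a) = x*y^2*z^2 - x^2*y*z - y*z^3 - x*y^2 + 2*y*z + x
tr(b a b a b a b a) = tr(b a)*tr(b a b a b a) - tr(b^-1 a^-1 b^-1 a^-1) = z^4 - 4*z^2 + 2
tr(b a b a b a^-1 b a) = tr(b a b a b a b)*tr(a) - tr(b a b a b a b a) = x*y*z^3 - x^2*z^2 - z^4 - 2*x*y*z + x^2 + 4*z^2 - 2
and tr(a b a^-1 b a^-1 b a b) = tr(b a b a b a^-1 b)*tr(a) - tr(b a b a b a^-1 b a) = x^2*y^2*z^2 - x^3*y*z - 2*x*y*z^3 - x^2*y^2 + x^2*z^2 + z^4 + 4*x*y*z - 4*z^2 + 2
and tr(a b a^-1 b a^-1 b a b^-1) = tr(a b a^-1 b a^-1 b a)*tr(b) - tr(a b a^-1 b a^-1 b a b) = x^3*y^3*z - x^4*y^2 - x^2*y^4 - 3*x^2*y^2*z^2 + 2*x^3*y*z + 2*x*y^3*z + 3*x*y*z^3 + 4*x^2*y^2 - x^2*z^2 - y^2*z^2 - z^4 - 8*x*y*z + y^2 + 4*z^2 - 2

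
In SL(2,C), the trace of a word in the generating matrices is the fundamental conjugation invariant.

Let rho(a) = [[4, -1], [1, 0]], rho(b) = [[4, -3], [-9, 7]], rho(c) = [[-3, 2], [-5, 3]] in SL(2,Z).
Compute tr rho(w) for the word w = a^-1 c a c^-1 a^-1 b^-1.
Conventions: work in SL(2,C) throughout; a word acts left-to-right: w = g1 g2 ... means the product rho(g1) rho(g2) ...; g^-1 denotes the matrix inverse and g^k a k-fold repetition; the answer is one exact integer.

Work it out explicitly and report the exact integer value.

806

rho(a^-1) = [[0, 1], [-1, 4]]
... * rho(c) = [[-3, 2], [-5, 3]]  ->  [[-5, 3], [-17, 10]]
... * rho(a) = [[4, -1], [1, 0]]  ->  [[-17, 5], [-58, 17]]
... * rho(c^-1) = [[3, -2], [5, -3]]  ->  [[-26, 19], [-89, 65]]
... * rho(a^-1) = [[0, 1], [-1, 4]]  ->  [[-19, 50], [-65, 171]]
... * rho(b^-1) = [[7, 3], [9, 4]]  ->  [[317, 143], [1084, 489]]
tr = 317 + 489 = 806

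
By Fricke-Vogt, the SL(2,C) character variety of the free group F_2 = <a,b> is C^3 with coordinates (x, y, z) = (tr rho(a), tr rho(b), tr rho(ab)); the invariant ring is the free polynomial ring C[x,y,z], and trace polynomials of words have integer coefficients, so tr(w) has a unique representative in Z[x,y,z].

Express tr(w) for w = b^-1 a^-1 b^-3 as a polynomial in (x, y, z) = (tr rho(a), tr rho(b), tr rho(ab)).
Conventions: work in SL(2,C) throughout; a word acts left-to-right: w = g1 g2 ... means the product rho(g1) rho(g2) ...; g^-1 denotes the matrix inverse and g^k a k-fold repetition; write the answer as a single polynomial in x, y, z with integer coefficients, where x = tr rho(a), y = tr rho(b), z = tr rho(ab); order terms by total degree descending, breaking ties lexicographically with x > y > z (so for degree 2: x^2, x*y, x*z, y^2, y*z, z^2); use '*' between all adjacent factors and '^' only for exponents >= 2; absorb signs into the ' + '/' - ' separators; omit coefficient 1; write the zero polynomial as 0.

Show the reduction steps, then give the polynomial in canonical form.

y^3*z - x*y^2 - 2*y*z + x

tr(b^-1) = tr(b) = y
tr(b^-1 a) = tr(a) tr(b) - tr(a b)   [inverse elimination on b] = x*y - z
tr(a^-1 b^-1) = tr(b^-1) tr(a) - tr(b^-1 a)   [inverse elimination on a] = z
tr(b^-1 a^-1 b^-1) = tr(a^-1 b^-1) tr(b) - tr(a^-1)   [inverse elimination on b] = y*z - x
tr(a^-1 b^-3) = tr(b^-1 a^-1 b^-1) tr(b) - tr(b^-1 a^-1)   [inverse elimination on b] = y^2*z - x*y - z
tr(b^-1 a^-1 b^-3) = tr(a^-1 b^-3) tr(b) - tr(a^-1 b^-2)   [inverse elimination on b] = y^3*z - x*y^2 - 2*y*z + x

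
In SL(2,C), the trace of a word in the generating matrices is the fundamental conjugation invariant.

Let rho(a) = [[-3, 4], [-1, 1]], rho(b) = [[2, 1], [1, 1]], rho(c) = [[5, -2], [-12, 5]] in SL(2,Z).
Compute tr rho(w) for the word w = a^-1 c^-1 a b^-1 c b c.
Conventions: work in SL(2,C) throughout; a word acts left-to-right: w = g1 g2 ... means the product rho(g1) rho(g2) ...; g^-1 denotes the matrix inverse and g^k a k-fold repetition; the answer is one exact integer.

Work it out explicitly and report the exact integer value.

5762

rho(a^-1) = [[1, -4], [1, -3]]
... * rho(c^-1) = [[5, 2], [12, 5]]  ->  [[-43, -18], [-31, -13]]
... * rho(a) = [[-3, 4], [-1, 1]]  ->  [[147, -190], [106, -137]]
... * rho(b^-1) = [[1, -1], [-1, 2]]  ->  [[337, -527], [243, -380]]
... * rho(c) = [[5, -2], [-12, 5]]  ->  [[8009, -3309], [5775, -2386]]
... * rho(b) = [[2, 1], [1, 1]]  ->  [[12709, 4700], [9164, 3389]]
... * rho(c) = [[5, -2], [-12, 5]]  ->  [[7145, -1918], [5152, -1383]]
tr = 7145 + -1383 = 5762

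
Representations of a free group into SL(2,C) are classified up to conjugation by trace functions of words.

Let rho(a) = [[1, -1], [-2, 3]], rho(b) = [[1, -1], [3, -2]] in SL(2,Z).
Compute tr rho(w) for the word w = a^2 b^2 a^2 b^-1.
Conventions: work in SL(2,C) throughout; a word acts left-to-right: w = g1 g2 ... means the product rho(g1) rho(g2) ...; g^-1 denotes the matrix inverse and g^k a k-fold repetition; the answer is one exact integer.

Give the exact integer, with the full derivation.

79

rho(a) = [[1, -1], [-2, 3]]
... * rho(a) = [[1, -1], [-2, 3]]  ->  [[3, -4], [-8, 11]]
... * rho(b) = [[1, -1], [3, -2]]  ->  [[-9, 5], [25, -14]]
... * rho(b) = [[1, -1], [3, -2]]  ->  [[6, -1], [-17, 3]]
... * rho(a) = [[1, -1], [-2, 3]]  ->  [[8, -9], [-23, 26]]
... * rho(a) = [[1, -1], [-2, 3]]  ->  [[26, -35], [-75, 101]]
... * rho(b^-1) = [[-2, 1], [-3, 1]]  ->  [[53, -9], [-153, 26]]
tr = 53 + 26 = 79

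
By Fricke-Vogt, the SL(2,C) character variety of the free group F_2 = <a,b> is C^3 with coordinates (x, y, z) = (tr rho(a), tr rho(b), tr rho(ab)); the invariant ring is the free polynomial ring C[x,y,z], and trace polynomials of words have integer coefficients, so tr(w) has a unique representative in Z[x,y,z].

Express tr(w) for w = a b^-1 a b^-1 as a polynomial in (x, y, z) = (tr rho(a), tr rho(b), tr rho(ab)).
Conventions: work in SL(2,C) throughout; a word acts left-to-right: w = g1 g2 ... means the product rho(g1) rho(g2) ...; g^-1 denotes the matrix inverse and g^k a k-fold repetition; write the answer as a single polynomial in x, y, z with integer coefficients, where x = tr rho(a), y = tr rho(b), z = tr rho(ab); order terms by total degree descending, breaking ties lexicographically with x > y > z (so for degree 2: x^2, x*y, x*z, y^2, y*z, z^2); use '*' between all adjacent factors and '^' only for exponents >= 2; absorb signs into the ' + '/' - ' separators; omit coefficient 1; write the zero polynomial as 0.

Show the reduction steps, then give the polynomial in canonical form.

next, trace(a^2) = trace(a) * trace(a) - trace(1)   [square of a] = x^2 - 2
and trace(a^2 b) = trace(a) * trace(b a) - trace(b)   [square of a] = x*z - y
trace(a b^-1 a) = trace(a^2) * trace(b) - trace(a^2 b)   [inverse elimination on b] = x^2*y - x*z - y
trace(a b a b) = trace(b a) * trace(b a) - trace(1)   [split at a repeated b] = z^2 - 2
trace(a b^-1 a b) = trace(a b a) * trace(b) - trace(a b a b)   [inverse elimination on b] = x*y*z - y^2 - z^2 + 2
trace(a b^-1 a b^-1) = trace(a b^-1 a) * trace(b) - trace(a b^-1 a b)   [inverse elimination on b] = x^2*y^2 - 2*x*y*z + z^2 - 2

x^2*y^2 - 2*x*y*z + z^2 - 2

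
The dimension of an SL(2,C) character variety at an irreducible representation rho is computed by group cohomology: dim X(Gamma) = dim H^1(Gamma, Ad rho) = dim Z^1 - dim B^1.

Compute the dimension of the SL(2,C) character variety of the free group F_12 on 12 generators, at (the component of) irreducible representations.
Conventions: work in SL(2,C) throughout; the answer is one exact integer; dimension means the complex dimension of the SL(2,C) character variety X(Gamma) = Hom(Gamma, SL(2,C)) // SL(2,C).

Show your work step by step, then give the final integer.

The free group F_12: 12 generators, no relators.
Z^1(Gamma, Ad rho) = (sl_2)^12: a cocycle is a free choice of one sl_2 vector per generator, so dim Z^1 = 3*12 = 36.
At an irreducible rho the centralizer of the image in sl_2 is 0, so the coboundary map sl_2 -> Z^1 is injective: dim B^1 = 3.
Therefore dim X = 36 - 3 = 33.

33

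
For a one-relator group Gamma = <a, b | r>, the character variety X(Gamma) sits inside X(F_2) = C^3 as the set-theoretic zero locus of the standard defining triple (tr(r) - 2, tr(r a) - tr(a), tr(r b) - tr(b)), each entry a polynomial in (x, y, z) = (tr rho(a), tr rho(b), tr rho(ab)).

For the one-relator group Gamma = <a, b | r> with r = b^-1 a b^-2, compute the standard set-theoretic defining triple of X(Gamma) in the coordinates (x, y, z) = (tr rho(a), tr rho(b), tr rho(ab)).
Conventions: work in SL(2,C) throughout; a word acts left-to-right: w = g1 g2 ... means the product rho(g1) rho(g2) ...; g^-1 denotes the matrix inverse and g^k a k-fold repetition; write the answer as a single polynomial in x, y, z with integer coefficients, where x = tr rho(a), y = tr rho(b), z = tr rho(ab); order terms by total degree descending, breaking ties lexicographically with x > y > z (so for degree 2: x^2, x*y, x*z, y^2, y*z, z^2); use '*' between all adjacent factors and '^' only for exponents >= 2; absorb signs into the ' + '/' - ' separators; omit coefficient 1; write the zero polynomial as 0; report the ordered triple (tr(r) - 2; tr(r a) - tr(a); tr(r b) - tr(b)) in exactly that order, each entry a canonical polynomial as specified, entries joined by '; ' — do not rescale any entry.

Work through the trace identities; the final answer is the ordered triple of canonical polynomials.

trace(a b^-1) = trace(a) trace(b) - trace(a b)  (eliminate b^-1) = x*y - z
trace(b^-1 a b^-1) = trace(a b^-1) trace(b) - trace(a)  (eliminate b^-1) = x*y^2 - y*z - x
and trace(b^-1 a b^-2) = trace(b^-1 a b^-1) trace(b) - trace(b^-1 a)  (eliminate b^-1) = x*y^3 - y^2*z - 2*x*y + z
trace(a^2) = trace(a) trace(a) - trace(1)   [square of a] = x^2 - 2
trace(a^2 b) = trace(a) trace(b a) - trace(b)   [square of a] = x*z - y
trace(a b^-1 a) = trace(a^2) trace(b) - trace(a^2 b)   [inverse elimination on b] = x^2*y - x*z - y
next, trace(a b a b) = trace(a b) trace(a b) - trace(1)   [split at a repeated a] = z^2 - 2
next, trace(a b^-1 a b) = trace(a b a) trace(b) - trace(a b a b)   [inverse elimination on b] = x*y*z - y^2 - z^2 + 2
next, trace(b^-1 a b^-1 a) = trace(a b^-1 a) trace(b) - trace(a b^-1 a b)   [inverse elimination on b] = x^2*y^2 - 2*x*y*z + z^2 - 2
and trace(b^-1 a b^-2 a) = trace(b^-1 a b^-1 a) trace(b) - trace(b^-1 a b^-1 a b)   [inverse elimination on b] = x^2*y^3 - 2*x*y^2*z - x^2*y + y*z^2 + x*z - y
assemble the triple (trace(r) - 2; trace(r a) - x; trace(r b) - y)

x*y^3 - y^2*z - 2*x*y + z - 2; x^2*y^3 - 2*x*y^2*z - x^2*y + y*z^2 + x*z - x - y; x*y^2 - y*z - x - y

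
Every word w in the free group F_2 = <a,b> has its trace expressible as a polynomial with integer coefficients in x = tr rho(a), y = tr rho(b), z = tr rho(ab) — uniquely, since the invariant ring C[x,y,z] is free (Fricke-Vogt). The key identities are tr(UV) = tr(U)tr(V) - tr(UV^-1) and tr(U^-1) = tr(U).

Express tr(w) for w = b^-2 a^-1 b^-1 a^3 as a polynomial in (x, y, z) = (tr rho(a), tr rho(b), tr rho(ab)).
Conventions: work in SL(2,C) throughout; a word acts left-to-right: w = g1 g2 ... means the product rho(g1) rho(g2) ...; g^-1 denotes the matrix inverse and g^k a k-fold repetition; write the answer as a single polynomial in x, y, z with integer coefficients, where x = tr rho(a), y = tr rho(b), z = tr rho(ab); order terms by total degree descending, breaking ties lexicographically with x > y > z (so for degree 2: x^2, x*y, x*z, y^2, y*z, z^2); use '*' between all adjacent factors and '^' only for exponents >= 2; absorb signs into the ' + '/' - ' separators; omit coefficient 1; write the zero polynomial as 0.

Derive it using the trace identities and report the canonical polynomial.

trace(a^2) = trace(a)*trace(a) - trace(1) = x^2 - 2
trace(a^2 b) = trace(a)*trace(b a) - trace(b) = x*z - y
trace(b^-1 a^2) = trace(a^2)*trace(b) - trace(a^2 b) = x^2*y - x*z - y
trace(b^2 a^2) = trace(b)*trace(a^2 b) - trace(a^2) = x*y*z - x^2 - y^2 + 2
trace(b^2 a) = trace(b)*trace(a b) - trace(a) = y*z - x
trace(b a^3 b) = trace(a)*trace(b^2 a^2) - trace(b^2 a) = x^2*y*z - x^3 - x*y^2 - y*z + 3*x
trace(b a b a) = trace(a b)*trace(a b) - trace(1)   [split at repeated a] = z^2 - 2
trace(b a b a^2) = trace(a)*trace(b a b a) - trace(b a b) = x*z^2 - y*z - x
trace(b a^3 b a) = trace(a)*trace(b a b a^2) - trace(b a b a) = x^2*z^2 - x*y*z - x^2 - z^2 + 2
trace(a^3 b a^-1 b) = trace(b a^3 b)*trace(a) - trace(b a^3 b a) = x^3*y*z - x^4 - x^2*y^2 - x^2*z^2 + 4*x^2 + z^2 - 2
trace(a^-1 b^-1 a^3 b) = trace(a^3 b a^-1)*trace(b) - trace(a^3 b a^-1 b) = -x^3*y*z + x^4 + x^2*y^2 + x^2*z^2 + x*y*z - 4*x^2 - y^2 - z^2 + 2
trace(a^-1 b^-1 a^3 b^-1) = trace(a^-1 b^-1 a^3)*trace(b) - trace(a^-1 b^-1 a^3 b) = x^3*y*z - x^4 - x^2*z^2 - 2*x*y*z + 4*x^2 + z^2 - 2
trace(b^-2 a^-1 b^-1 a^3) = trace(a^-1 b^-1 a^3 b^-1)*trace(b) - trace(a^-1 b^-1 a^3) = x^3*y^2*z - x^4*y - x^2*y*z^2 - 2*x*y^2*z + 3*x^2*y + y*z^2 + x*z - y

x^3*y^2*z - x^4*y - x^2*y*z^2 - 2*x*y^2*z + 3*x^2*y + y*z^2 + x*z - y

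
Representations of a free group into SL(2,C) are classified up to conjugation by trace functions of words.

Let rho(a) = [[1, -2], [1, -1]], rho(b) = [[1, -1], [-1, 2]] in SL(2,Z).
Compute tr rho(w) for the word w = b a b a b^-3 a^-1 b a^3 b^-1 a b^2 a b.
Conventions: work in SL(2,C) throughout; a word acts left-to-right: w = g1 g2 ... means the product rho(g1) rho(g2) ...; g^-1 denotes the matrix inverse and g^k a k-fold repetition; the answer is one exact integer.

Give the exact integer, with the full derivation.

rho(b) = [[1, -1], [-1, 2]]
... * rho(a) = [[1, -2], [1, -1]]  ->  [[0, -1], [1, 0]]
... * rho(b) = [[1, -1], [-1, 2]]  ->  [[1, -2], [1, -1]]
... * rho(a) = [[1, -2], [1, -1]]  ->  [[-1, 0], [0, -1]]
... * rho(b^-1) = [[2, 1], [1, 1]]  ->  [[-2, -1], [-1, -1]]
... * rho(b^-1) = [[2, 1], [1, 1]]  ->  [[-5, -3], [-3, -2]]
... * rho(b^-1) = [[2, 1], [1, 1]]  ->  [[-13, -8], [-8, -5]]
... * rho(a^-1) = [[-1, 2], [-1, 1]]  ->  [[21, -34], [13, -21]]
... * rho(b) = [[1, -1], [-1, 2]]  ->  [[55, -89], [34, -55]]
... * rho(a) = [[1, -2], [1, -1]]  ->  [[-34, -21], [-21, -13]]
... * rho(a) = [[1, -2], [1, -1]]  ->  [[-55, 89], [-34, 55]]
... * rho(a) = [[1, -2], [1, -1]]  ->  [[34, 21], [21, 13]]
... * rho(b^-1) = [[2, 1], [1, 1]]  ->  [[89, 55], [55, 34]]
... * rho(a) = [[1, -2], [1, -1]]  ->  [[144, -233], [89, -144]]
... * rho(b) = [[1, -1], [-1, 2]]  ->  [[377, -610], [233, -377]]
... * rho(b) = [[1, -1], [-1, 2]]  ->  [[987, -1597], [610, -987]]
... * rho(a) = [[1, -2], [1, -1]]  ->  [[-610, -377], [-377, -233]]
... * rho(b) = [[1, -1], [-1, 2]]  ->  [[-233, -144], [-144, -89]]
tr = -233 + -89 = -322

-322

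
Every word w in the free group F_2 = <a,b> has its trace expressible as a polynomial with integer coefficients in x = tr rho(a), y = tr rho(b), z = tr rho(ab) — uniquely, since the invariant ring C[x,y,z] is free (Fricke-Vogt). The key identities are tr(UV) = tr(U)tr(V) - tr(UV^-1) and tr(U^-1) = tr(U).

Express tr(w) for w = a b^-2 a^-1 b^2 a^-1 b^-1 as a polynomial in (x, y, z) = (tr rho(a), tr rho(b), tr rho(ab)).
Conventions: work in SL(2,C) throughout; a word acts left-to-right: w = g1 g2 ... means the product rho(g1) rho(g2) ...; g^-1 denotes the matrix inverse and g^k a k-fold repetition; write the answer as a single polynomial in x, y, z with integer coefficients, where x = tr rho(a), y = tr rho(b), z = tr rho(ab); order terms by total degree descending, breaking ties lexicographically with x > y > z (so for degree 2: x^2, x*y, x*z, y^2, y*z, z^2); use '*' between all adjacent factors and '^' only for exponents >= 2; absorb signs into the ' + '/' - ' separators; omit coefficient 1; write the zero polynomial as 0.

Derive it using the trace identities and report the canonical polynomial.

so tr(b^-1) = tr(b) = y
tr(a b^2) = tr(b)*tr(a b) - tr(a) = y*z - x
tr(a^2 b) = tr(a)*tr(b a) - tr(b) = x*z - y
reduce: tr(a^2) = tr(a)*tr(a) - tr(1) = x^2 - 2
reduce: tr(b a^2 b) = tr(b)*tr(a^2 b) - tr(a^2) = x*y*z - x^2 - y^2 + 2
reduce: tr(b a^2 b^2) = tr(b)*tr(b a^2 b) - tr(b a^2) = x*y^2*z - x^2*y - y^3 - x*z + 3*y
tr(b a b a) = tr(a b)*tr(a b) - tr(1) = z^2 - 2
tr(a b a^2 b) = tr(a)*tr(b a b a) - tr(b a b) = x*z^2 - y*z - x
tr(a b a^2) = tr(a)*tr(b a^2) - tr(b a) = x^2*z - x*y - z
reduce: tr(b a^2 b^2 a) = tr(b)*tr(a b a^2 b) - tr(a b a^2) = x*y*z^2 - x^2*z - y^2*z + z
reduce: tr(a^2 b^2 a^-1 b) = tr(b a^2 b^2)*tr(a) - tr(b a^2 b^2 a) = x^2*y^2*z - x^3*y - x*y^3 - x*y*z^2 + y^2*z + 3*x*y - z
tr(a b^2 a^-1 b^-1 a) = tr(a^2 b^2 a^-1)*tr(b) - tr(a^2 b^2 a^-1 b) = -x^2*y^2*z + x^3*y + x*y^3 + x*y*z^2 - 4*x*y + z
reduce: tr(b a b^2 a) = tr(b)*tr(a b a b) - tr(a b a) = y*z^2 - x*z - y
tr(b a b^2) = tr(b)*tr(b a b) - tr(b a) = y^2*z - x*y - z
tr(a b a b^2 a) = tr(a)*tr(b a b^2 a) - tr(b a b^2) = x*y*z^2 - x^2*z - y^2*z + z
so tr(a b a b a b) = tr(a b a b)*tr(a b) - tr(b a) = z^3 - 3*z
so tr(a b a b^2 a b) = tr(b)*tr(a b a b a b) - tr(a b a b a) = y*z^3 - x*z^2 - 2*y*z + x
tr(b^-1 a b a b^2 a) = tr(a b a b^2 a)*tr(b) - tr(a b a b^2 a b) = x*y^2*z^2 - x^2*y*z - y^3*z - y*z^3 + x*z^2 + 3*y*z - x
reduce: tr(a b^2 a^-1 b^-1 a b) = tr(b^-1 a b a b^2)*tr(a) - tr(b^-1 a b a b^2 a) = -x*y^2*z^2 + x^2*y*z + y^3*z + y*z^3 - 3*y*z - x
reduce: tr(a b^2 a^-1 b^-1 a b^-1) = tr(a b^2 a^-1 b^-1 a)*tr(b) - tr(a b^2 a^-1 b^-1 a b) = -x^2*y^3*z + x^3*y^2 + x*y^4 + 2*x*y^2*z^2 - x^2*y*z - y^3*z - y*z^3 - 4*x*y^2 + 4*y*z + x
tr(b^2 a^-1 b^-1 a b^-2 a) = tr(a b^2 a^-1 b^-1 a b^-1)*tr(b) - tr(a b^2 a^-1 b^-1 a) = -x^2*y^4*z + x^3*y^3 + x*y^5 + 2*x*y^3*z^2 - y^4*z - y^2*z^3 - x^3*y - 5*x*y^3 - x*y*z^2 + 4*y^2*z + 5*x*y - z
reduce: tr(a b^-2 a^-1 b^2 a^-1 b^-1) = tr(b^2 a^-1 b^-1 a b^-2)*tr(a) - tr(b^2 a^-1 b^-1 a b^-2 a) = x^2*y^4*z - x^3*y^3 - x*y^5 - 2*x*y^3*z^2 + y^4*z + y^2*z^3 + x^3*y + 5*x*y^3 + x*y*z^2 - 4*y^2*z - 4*x*y + z

x^2*y^4*z - x^3*y^3 - x*y^5 - 2*x*y^3*z^2 + y^4*z + y^2*z^3 + x^3*y + 5*x*y^3 + x*y*z^2 - 4*y^2*z - 4*x*y + z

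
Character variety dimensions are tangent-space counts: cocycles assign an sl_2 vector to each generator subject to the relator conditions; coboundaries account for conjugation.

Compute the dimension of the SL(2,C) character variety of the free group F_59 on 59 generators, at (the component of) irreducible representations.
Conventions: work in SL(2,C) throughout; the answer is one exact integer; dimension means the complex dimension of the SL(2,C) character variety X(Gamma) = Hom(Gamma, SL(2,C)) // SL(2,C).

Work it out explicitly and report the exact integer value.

174

Gamma = F_59 has 59 generators and no relators.
Z^1(Gamma, Ad rho) = (sl_2)^59: a cocycle is a free choice of one sl_2 vector per generator, so dim Z^1 = 3*59 = 177.
At an irreducible rho the centralizer of the image in sl_2 is 0, so the coboundary map sl_2 -> Z^1 is injective: dim B^1 = 3.
dim X = dim H^1 = dim Z^1 - dim B^1 = 177 - 3 = 174.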